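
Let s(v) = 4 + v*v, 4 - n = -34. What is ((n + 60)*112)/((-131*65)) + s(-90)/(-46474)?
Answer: -289552092/197863055 ≈ -1.4634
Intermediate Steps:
n = 38 (n = 4 - 1*(-34) = 4 + 34 = 38)
s(v) = 4 + v²
((n + 60)*112)/((-131*65)) + s(-90)/(-46474) = ((38 + 60)*112)/((-131*65)) + (4 + (-90)²)/(-46474) = (98*112)/(-8515) + (4 + 8100)*(-1/46474) = 10976*(-1/8515) + 8104*(-1/46474) = -10976/8515 - 4052/23237 = -289552092/197863055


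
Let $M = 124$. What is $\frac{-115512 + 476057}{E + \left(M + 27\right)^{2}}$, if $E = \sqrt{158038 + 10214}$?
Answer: $\frac{8220786545}{519717349} - \frac{721090 \sqrt{42063}}{519717349} \approx 15.533$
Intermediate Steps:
$E = 2 \sqrt{42063}$ ($E = \sqrt{168252} = 2 \sqrt{42063} \approx 410.19$)
$\frac{-115512 + 476057}{E + \left(M + 27\right)^{2}} = \frac{-115512 + 476057}{2 \sqrt{42063} + \left(124 + 27\right)^{2}} = \frac{360545}{2 \sqrt{42063} + 151^{2}} = \frac{360545}{2 \sqrt{42063} + 22801} = \frac{360545}{22801 + 2 \sqrt{42063}}$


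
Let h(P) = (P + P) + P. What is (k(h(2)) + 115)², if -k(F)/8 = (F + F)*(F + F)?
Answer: 1075369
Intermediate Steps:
h(P) = 3*P (h(P) = 2*P + P = 3*P)
k(F) = -32*F² (k(F) = -8*(F + F)*(F + F) = -8*2*F*2*F = -32*F²)
(k(h(2)) + 115)² = (-32*(3*2)² + 115)² = (-32*6² + 115)² = (-32*36 + 115)² = (-1152 + 115)² = (-1037)² = 1075369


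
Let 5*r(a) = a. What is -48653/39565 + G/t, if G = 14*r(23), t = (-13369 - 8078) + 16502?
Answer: -10571177/8506475 ≈ -1.2427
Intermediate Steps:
r(a) = a/5
t = -4945 (t = -21447 + 16502 = -4945)
G = 322/5 (G = 14*((⅕)*23) = 14*(23/5) = 322/5 ≈ 64.400)
-48653/39565 + G/t = -48653/39565 + (322/5)/(-4945) = -48653*1/39565 + (322/5)*(-1/4945) = -48653/39565 - 14/1075 = -10571177/8506475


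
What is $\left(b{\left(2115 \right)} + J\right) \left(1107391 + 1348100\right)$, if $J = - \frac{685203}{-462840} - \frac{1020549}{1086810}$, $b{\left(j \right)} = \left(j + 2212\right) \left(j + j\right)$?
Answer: $\frac{251193052423092292990773}{5589101560} \approx 4.4943 \cdot 10^{13}$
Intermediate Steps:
$b{\left(j \right)} = 2 j \left(2212 + j\right)$ ($b{\left(j \right)} = \left(2212 + j\right) 2 j = 2 j \left(2212 + j\right)$)
$J = \frac{3025939703}{5589101560}$ ($J = \left(-685203\right) \left(- \frac{1}{462840}\right) - \frac{340183}{362270} = \frac{228401}{154280} - \frac{340183}{362270} = \frac{3025939703}{5589101560} \approx 0.5414$)
$\left(b{\left(2115 \right)} + J\right) \left(1107391 + 1348100\right) = \left(2 \cdot 2115 \left(2212 + 2115\right) + \frac{3025939703}{5589101560}\right) \left(1107391 + 1348100\right) = \left(2 \cdot 2115 \cdot 4327 + \frac{3025939703}{5589101560}\right) 2455491 = \left(18303210 + \frac{3025939703}{5589101560}\right) 2455491 = \frac{102298502589947303}{5589101560} \cdot 2455491 = \frac{251193052423092292990773}{5589101560}$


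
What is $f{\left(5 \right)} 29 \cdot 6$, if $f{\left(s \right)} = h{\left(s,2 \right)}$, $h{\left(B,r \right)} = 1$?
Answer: $174$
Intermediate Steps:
$f{\left(s \right)} = 1$
$f{\left(5 \right)} 29 \cdot 6 = 1 \cdot 29 \cdot 6 = 29 \cdot 6 = 174$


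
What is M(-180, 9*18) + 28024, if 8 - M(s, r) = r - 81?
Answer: 27951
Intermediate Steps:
M(s, r) = 89 - r (M(s, r) = 8 - (r - 81) = 8 - (-81 + r) = 8 + (81 - r) = 89 - r)
M(-180, 9*18) + 28024 = (89 - 9*18) + 28024 = (89 - 1*162) + 28024 = (89 - 162) + 28024 = -73 + 28024 = 27951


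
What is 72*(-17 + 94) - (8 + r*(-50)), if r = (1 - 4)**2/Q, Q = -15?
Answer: 5506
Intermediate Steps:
r = -3/5 (r = (1 - 4)**2/(-15) = (-3)**2*(-1/15) = 9*(-1/15) = -3/5 ≈ -0.60000)
72*(-17 + 94) - (8 + r*(-50)) = 72*(-17 + 94) - (8 - 3/5*(-50)) = 72*77 - (8 + 30) = 5544 - 1*38 = 5544 - 38 = 5506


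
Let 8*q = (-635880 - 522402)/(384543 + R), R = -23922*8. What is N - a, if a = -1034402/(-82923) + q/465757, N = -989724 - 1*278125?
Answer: -4203941062020497344829/3315773171924772 ≈ -1.2679e+6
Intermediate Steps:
R = -191376
q = -64349/85852 (q = ((-635880 - 522402)/(384543 - 191376))/8 = (-1158282/193167)/8 = (-1158282*1/193167)/8 = (⅛)*(-128698/21463) = -64349/85852 ≈ -0.74953)
N = -1267849 (N = -989724 - 278125 = -1267849)
a = 41361768847089401/3315773171924772 (a = -1034402/(-82923) - 64349/85852/465757 = -1034402*(-1/82923) - 64349/85852*1/465757 = 1034402/82923 - 64349/39986169964 = 41361768847089401/3315773171924772 ≈ 12.474)
N - a = -1267849 - 1*41361768847089401/3315773171924772 = -1267849 - 41361768847089401/3315773171924772 = -4203941062020497344829/3315773171924772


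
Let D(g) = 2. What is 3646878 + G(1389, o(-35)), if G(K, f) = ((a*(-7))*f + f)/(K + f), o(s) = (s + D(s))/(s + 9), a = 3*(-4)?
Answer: 43941233957/12049 ≈ 3.6469e+6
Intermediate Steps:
a = -12
o(s) = (2 + s)/(9 + s) (o(s) = (s + 2)/(s + 9) = (2 + s)/(9 + s))
G(K, f) = 85*f/(K + f) (G(K, f) = ((-12*(-7))*f + f)/(K + f) = (84*f + f)/(K + f) = (85*f)/(K + f) = 85*f/(K + f))
3646878 + G(1389, o(-35)) = 3646878 + 85*((2 - 35)/(9 - 35))/(1389 + (2 - 35)/(9 - 35)) = 3646878 + 85*(-33/(-26))/(1389 - 33/(-26)) = 3646878 + 85*(-1/26*(-33))/(1389 - 1/26*(-33)) = 3646878 + 85*(33/26)/(1389 + 33/26) = 3646878 + 85*(33/26)/(36147/26) = 3646878 + 85*(33/26)*(26/36147) = 3646878 + 935/12049 = 43941233957/12049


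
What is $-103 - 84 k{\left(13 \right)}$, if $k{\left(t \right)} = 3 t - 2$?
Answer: $-3211$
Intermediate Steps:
$k{\left(t \right)} = -2 + 3 t$
$-103 - 84 k{\left(13 \right)} = -103 - 84 \left(-2 + 3 \cdot 13\right) = -103 - 84 \left(-2 + 39\right) = -103 - 3108 = -3211$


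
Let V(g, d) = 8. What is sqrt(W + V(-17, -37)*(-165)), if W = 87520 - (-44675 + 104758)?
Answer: 7*sqrt(533) ≈ 161.61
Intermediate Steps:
W = 27437 (W = 87520 - 1*60083 = 87520 - 60083 = 27437)
sqrt(W + V(-17, -37)*(-165)) = sqrt(27437 + 8*(-165)) = sqrt(27437 - 1320) = sqrt(26117) = 7*sqrt(533)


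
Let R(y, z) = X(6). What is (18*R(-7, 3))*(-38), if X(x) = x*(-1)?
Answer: 4104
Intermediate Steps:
X(x) = -x
R(y, z) = -6 (R(y, z) = -1*6 = -6)
(18*R(-7, 3))*(-38) = (18*(-6))*(-38) = -108*(-38) = 4104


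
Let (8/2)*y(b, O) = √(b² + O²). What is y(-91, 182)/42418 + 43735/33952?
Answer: 43735/33952 + 91*√5/169672 ≈ 1.2893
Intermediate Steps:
y(b, O) = √(O² + b²)/4 (y(b, O) = √(b² + O²)/4 = √(O² + b²)/4)
y(-91, 182)/42418 + 43735/33952 = (√(182² + (-91)²)/4)/42418 + 43735/33952 = (√(33124 + 8281)/4)*(1/42418) + 43735*(1/33952) = (√41405/4)*(1/42418) + 43735/33952 = ((91*√5)/4)*(1/42418) + 43735/33952 = (91*√5/4)*(1/42418) + 43735/33952 = 91*√5/169672 + 43735/33952 = 43735/33952 + 91*√5/169672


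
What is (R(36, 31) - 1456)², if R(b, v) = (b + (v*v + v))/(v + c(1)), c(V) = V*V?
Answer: 129754881/64 ≈ 2.0274e+6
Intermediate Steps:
c(V) = V²
R(b, v) = (b + v + v²)/(1 + v) (R(b, v) = (b + (v*v + v))/(v + 1²) = (b + (v² + v))/(v + 1) = (b + (v + v²))/(1 + v) = (b + v + v²)/(1 + v))
(R(36, 31) - 1456)² = ((36 + 31 + 31²)/(1 + 31) - 1456)² = ((36 + 31 + 961)/32 - 1456)² = ((1/32)*1028 - 1456)² = (257/8 - 1456)² = (-11391/8)² = 129754881/64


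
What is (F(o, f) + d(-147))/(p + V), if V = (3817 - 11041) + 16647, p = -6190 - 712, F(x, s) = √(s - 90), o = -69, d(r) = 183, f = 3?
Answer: 183/2521 + I*√87/2521 ≈ 0.07259 + 0.0036999*I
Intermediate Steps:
F(x, s) = √(-90 + s)
p = -6902
V = 9423 (V = -7224 + 16647 = 9423)
(F(o, f) + d(-147))/(p + V) = (√(-90 + 3) + 183)/(-6902 + 9423) = (√(-87) + 183)/2521 = (I*√87 + 183)*(1/2521) = (183 + I*√87)*(1/2521) = 183/2521 + I*√87/2521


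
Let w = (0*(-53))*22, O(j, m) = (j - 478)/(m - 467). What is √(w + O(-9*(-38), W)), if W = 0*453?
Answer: 2*√15878/467 ≈ 0.53965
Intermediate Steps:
W = 0
O(j, m) = (-478 + j)/(-467 + m)
w = 0 (w = 0*22 = 0)
√(w + O(-9*(-38), W)) = √(0 + (-478 - 9*(-38))/(-467 + 0)) = √(0 + (-478 + 342)/(-467)) = √(0 - 1/467*(-136)) = √(0 + 136/467) = √(136/467) = 2*√15878/467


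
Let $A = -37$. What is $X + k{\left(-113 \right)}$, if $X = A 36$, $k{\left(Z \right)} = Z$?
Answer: $-1445$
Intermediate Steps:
$X = -1332$ ($X = \left(-37\right) 36 = -1332$)
$X + k{\left(-113 \right)} = -1332 - 113 = -1445$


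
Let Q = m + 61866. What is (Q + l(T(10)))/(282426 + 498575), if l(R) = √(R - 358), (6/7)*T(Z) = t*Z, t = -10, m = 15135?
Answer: 77001/781001 + 4*I*√267/2343003 ≈ 0.098593 + 2.7896e-5*I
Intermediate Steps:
T(Z) = -35*Z/3 (T(Z) = 7*(-10*Z)/6 = -35*Z/3)
l(R) = √(-358 + R)
Q = 77001 (Q = 15135 + 61866 = 77001)
(Q + l(T(10)))/(282426 + 498575) = (77001 + √(-358 - 35/3*10))/(282426 + 498575) = (77001 + √(-358 - 350/3))/781001 = (77001 + √(-1424/3))*(1/781001) = (77001 + 4*I*√267/3)*(1/781001) = 77001/781001 + 4*I*√267/2343003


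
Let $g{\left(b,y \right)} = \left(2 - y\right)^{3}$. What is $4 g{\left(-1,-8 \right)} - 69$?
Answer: $3931$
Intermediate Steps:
$4 g{\left(-1,-8 \right)} - 69 = 4 \left(- \left(-2 - 8\right)^{3}\right) - 69 = 4 \left(- \left(-10\right)^{3}\right) - 69 = 4 \left(\left(-1\right) \left(-1000\right)\right) - 69 = 4 \cdot 1000 - 69 = 4000 - 69 = 3931$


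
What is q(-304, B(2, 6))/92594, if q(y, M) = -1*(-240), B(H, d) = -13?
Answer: 120/46297 ≈ 0.0025920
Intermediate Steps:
q(y, M) = 240
q(-304, B(2, 6))/92594 = 240/92594 = 240*(1/92594) = 120/46297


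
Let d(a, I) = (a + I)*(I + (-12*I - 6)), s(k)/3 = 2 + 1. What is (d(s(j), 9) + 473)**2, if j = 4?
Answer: 2007889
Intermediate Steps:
s(k) = 9 (s(k) = 3*(2 + 1) = 3*3 = 9)
d(a, I) = (-6 - 11*I)*(I + a) (d(a, I) = (I + a)*(I + (-6 - 12*I)) = (I + a)*(-6 - 11*I) = (-6 - 11*I)*(I + a))
(d(s(j), 9) + 473)**2 = ((-11*9**2 - 6*9 - 6*9 - 11*9*9) + 473)**2 = ((-11*81 - 54 - 54 - 891) + 473)**2 = ((-891 - 54 - 54 - 891) + 473)**2 = (-1890 + 473)**2 = (-1417)**2 = 2007889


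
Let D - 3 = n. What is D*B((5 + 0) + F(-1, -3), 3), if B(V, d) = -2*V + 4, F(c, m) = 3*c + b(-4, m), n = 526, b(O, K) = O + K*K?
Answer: -5290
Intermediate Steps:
b(O, K) = O + K²
F(c, m) = -4 + m² + 3*c (F(c, m) = 3*c + (-4 + m²) = -4 + m² + 3*c)
D = 529 (D = 3 + 526 = 529)
B(V, d) = 4 - 2*V
D*B((5 + 0) + F(-1, -3), 3) = 529*(4 - 2*((5 + 0) + (-4 + (-3)² + 3*(-1)))) = 529*(4 - 2*(5 + (-4 + 9 - 3))) = 529*(4 - 2*(5 + 2)) = 529*(4 - 2*7) = 529*(4 - 14) = 529*(-10) = -5290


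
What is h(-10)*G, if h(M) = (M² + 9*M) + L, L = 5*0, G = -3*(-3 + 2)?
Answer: 30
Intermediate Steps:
G = 3 (G = -3*(-1) = 3)
L = 0
h(M) = M² + 9*M (h(M) = (M² + 9*M) + 0 = M² + 9*M)
h(-10)*G = -10*(9 - 10)*3 = -10*(-1)*3 = 10*3 = 30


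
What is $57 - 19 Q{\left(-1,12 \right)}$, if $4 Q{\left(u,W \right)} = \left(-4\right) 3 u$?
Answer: $0$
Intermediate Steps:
$Q{\left(u,W \right)} = - 3 u$ ($Q{\left(u,W \right)} = \frac{\left(-4\right) 3 u}{4} = \frac{\left(-12\right) u}{4} = - 3 u$)
$57 - 19 Q{\left(-1,12 \right)} = 57 - 19 \left(\left(-3\right) \left(-1\right)\right) = 57 - 57 = 0$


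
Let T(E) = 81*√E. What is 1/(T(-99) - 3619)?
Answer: -329/1249700 - 243*I*√11/13746700 ≈ -0.00026326 - 5.8628e-5*I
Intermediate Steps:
1/(T(-99) - 3619) = 1/(81*√(-99) - 3619) = 1/(81*(3*I*√11) - 3619) = 1/(243*I*√11 - 3619) = 1/(-3619 + 243*I*√11)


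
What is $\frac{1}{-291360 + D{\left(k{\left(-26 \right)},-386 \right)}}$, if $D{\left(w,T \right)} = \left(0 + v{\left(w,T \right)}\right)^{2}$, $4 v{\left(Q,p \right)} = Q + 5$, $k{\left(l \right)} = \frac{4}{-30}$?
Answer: $- \frac{3600}{1048890671} \approx -3.4322 \cdot 10^{-6}$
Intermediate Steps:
$k{\left(l \right)} = - \frac{2}{15}$ ($k{\left(l \right)} = 4 \left(- \frac{1}{30}\right) = - \frac{2}{15}$)
$v{\left(Q,p \right)} = \frac{5}{4} + \frac{Q}{4}$ ($v{\left(Q,p \right)} = \frac{Q + 5}{4} = \frac{5 + Q}{4} = \frac{5}{4} + \frac{Q}{4}$)
$D{\left(w,T \right)} = \left(\frac{5}{4} + \frac{w}{4}\right)^{2}$ ($D{\left(w,T \right)} = \left(0 + \left(\frac{5}{4} + \frac{w}{4}\right)\right)^{2} = \left(\frac{5}{4} + \frac{w}{4}\right)^{2}$)
$\frac{1}{-291360 + D{\left(k{\left(-26 \right)},-386 \right)}} = \frac{1}{-291360 + \frac{\left(5 - \frac{2}{15}\right)^{2}}{16}} = \frac{1}{-291360 + \frac{\left(\frac{73}{15}\right)^{2}}{16}} = \frac{1}{-291360 + \frac{1}{16} \cdot \frac{5329}{225}} = \frac{1}{-291360 + \frac{5329}{3600}} = \frac{1}{- \frac{1048890671}{3600}} = - \frac{3600}{1048890671}$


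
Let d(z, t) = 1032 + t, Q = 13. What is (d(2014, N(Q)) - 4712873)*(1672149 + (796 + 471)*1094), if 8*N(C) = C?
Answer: -115279749064605/8 ≈ -1.4410e+13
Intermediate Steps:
N(C) = C/8
(d(2014, N(Q)) - 4712873)*(1672149 + (796 + 471)*1094) = ((1032 + (⅛)*13) - 4712873)*(1672149 + (796 + 471)*1094) = ((1032 + 13/8) - 4712873)*(1672149 + 1267*1094) = (8269/8 - 4712873)*(1672149 + 1386098) = -37694715/8*3058247 = -115279749064605/8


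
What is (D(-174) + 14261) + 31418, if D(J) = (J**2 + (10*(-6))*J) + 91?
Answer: 86486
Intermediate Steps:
D(J) = 91 + J**2 - 60*J (D(J) = (J**2 - 60*J) + 91 = 91 + J**2 - 60*J)
(D(-174) + 14261) + 31418 = ((91 + (-174)**2 - 60*(-174)) + 14261) + 31418 = ((91 + 30276 + 10440) + 14261) + 31418 = (40807 + 14261) + 31418 = 55068 + 31418 = 86486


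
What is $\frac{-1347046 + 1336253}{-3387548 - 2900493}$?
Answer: $\frac{10793}{6288041} \approx 0.0017164$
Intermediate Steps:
$\frac{-1347046 + 1336253}{-3387548 - 2900493} = - \frac{10793}{-6288041} = \left(-10793\right) \left(- \frac{1}{6288041}\right) = \frac{10793}{6288041}$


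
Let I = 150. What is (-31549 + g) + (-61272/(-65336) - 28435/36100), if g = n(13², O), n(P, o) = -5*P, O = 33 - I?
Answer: -1910127329309/58965740 ≈ -32394.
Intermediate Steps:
O = -117 (O = 33 - 1*150 = 33 - 150 = -117)
g = -845 (g = -5*13² = -5*169 = -845)
(-31549 + g) + (-61272/(-65336) - 28435/36100) = (-31549 - 845) + (-61272/(-65336) - 28435/36100) = -32394 + (-61272*(-1/65336) - 28435*1/36100) = -32394 + (7659/8167 - 5687/7220) = -32394 + 8852251/58965740 = -1910127329309/58965740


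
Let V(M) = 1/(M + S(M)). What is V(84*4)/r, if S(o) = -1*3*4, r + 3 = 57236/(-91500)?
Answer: -7625/8956872 ≈ -0.00085130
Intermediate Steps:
r = -82934/22875 (r = -3 + 57236/(-91500) = -3 + 57236*(-1/91500) = -3 - 14309/22875 = -82934/22875 ≈ -3.6255)
S(o) = -12 (S(o) = -3*4 = -12)
V(M) = 1/(-12 + M) (V(M) = 1/(M - 12) = 1/(-12 + M))
V(84*4)/r = 1/((-12 + 84*4)*(-82934/22875)) = -22875/82934/(-12 + 336) = -22875/82934/324 = (1/324)*(-22875/82934) = -7625/8956872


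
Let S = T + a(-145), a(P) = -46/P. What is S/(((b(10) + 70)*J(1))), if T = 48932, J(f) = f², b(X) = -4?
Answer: 1182531/1595 ≈ 741.40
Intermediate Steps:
S = 7095186/145 (S = 48932 - 46/(-145) = 48932 - 46*(-1/145) = 48932 + 46/145 = 7095186/145 ≈ 48932.)
S/(((b(10) + 70)*J(1))) = 7095186/(145*(((-4 + 70)*1²))) = 7095186/(145*((66*1))) = (7095186/145)/66 = (7095186/145)*(1/66) = 1182531/1595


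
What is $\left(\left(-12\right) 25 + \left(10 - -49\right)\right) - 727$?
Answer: $-968$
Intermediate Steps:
$\left(\left(-12\right) 25 + \left(10 - -49\right)\right) - 727 = \left(-300 + \left(10 + 49\right)\right) - 727 = \left(-300 + 59\right) - 727 = -241 - 727 = -968$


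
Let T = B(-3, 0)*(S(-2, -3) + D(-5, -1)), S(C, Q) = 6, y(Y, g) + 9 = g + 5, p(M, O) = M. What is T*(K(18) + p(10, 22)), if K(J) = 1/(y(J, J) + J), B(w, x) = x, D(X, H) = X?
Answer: 0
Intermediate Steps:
y(Y, g) = -4 + g (y(Y, g) = -9 + (g + 5) = -9 + (5 + g) = -4 + g)
K(J) = 1/(-4 + 2*J) (K(J) = 1/((-4 + J) + J) = 1/(-4 + 2*J))
T = 0 (T = 0*(6 - 5) = 0*1 = 0)
T*(K(18) + p(10, 22)) = 0*(1/(2*(-2 + 18)) + 10) = 0*((1/2)/16 + 10) = 0*((1/2)*(1/16) + 10) = 0*(1/32 + 10) = 0*(321/32) = 0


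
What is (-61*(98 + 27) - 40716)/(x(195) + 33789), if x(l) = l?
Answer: -48341/33984 ≈ -1.4225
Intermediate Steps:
(-61*(98 + 27) - 40716)/(x(195) + 33789) = (-61*(98 + 27) - 40716)/(195 + 33789) = (-61*125 - 40716)/33984 = (-7625 - 40716)*(1/33984) = -48341*1/33984 = -48341/33984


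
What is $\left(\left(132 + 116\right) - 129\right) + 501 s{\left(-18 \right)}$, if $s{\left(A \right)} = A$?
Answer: $-8899$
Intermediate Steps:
$\left(\left(132 + 116\right) - 129\right) + 501 s{\left(-18 \right)} = \left(\left(132 + 116\right) - 129\right) + 501 \left(-18\right) = \left(248 - 129\right) - 9018 = 119 - 9018 = -8899$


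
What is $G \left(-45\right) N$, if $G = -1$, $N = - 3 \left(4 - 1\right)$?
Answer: $-405$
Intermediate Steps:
$N = -9$ ($N = \left(-3\right) 3 = -9$)
$G \left(-45\right) N = \left(-1\right) \left(-45\right) \left(-9\right) = 45 \left(-9\right) = -405$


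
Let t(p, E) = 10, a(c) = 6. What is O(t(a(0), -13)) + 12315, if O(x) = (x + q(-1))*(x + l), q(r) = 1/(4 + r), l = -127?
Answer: 11106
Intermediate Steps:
O(x) = (-127 + x)*(1/3 + x) (O(x) = (x + 1/(4 - 1))*(x - 127) = (x + 1/3)*(-127 + x) = (1/3 + x)*(-127 + x) = (-127 + x)*(1/3 + x))
O(t(a(0), -13)) + 12315 = (-127/3 + 10**2 - 380/3*10) + 12315 = (-127/3 + 100 - 3800/3) + 12315 = -1209 + 12315 = 11106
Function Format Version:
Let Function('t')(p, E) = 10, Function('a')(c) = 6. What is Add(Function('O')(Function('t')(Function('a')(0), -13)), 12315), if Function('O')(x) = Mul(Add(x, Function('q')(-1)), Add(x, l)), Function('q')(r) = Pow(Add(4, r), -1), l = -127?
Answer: 11106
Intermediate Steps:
Function('O')(x) = Mul(Add(-127, x), Add(Rational(1, 3), x)) (Function('O')(x) = Mul(Add(x, Pow(Add(4, -1), -1)), Add(x, -127)) = Mul(Add(x, Pow(3, -1)), Add(-127, x)) = Mul(Add(x, Rational(1, 3)), Add(-127, x)) = Mul(Add(Rational(1, 3), x), Add(-127, x)) = Mul(Add(-127, x), Add(Rational(1, 3), x)))
Add(Function('O')(Function('t')(Function('a')(0), -13)), 12315) = Add(Add(Rational(-127, 3), Pow(10, 2), Mul(Rational(-380, 3), 10)), 12315) = Add(Add(Rational(-127, 3), 100, Rational(-3800, 3)), 12315) = Add(-1209, 12315) = 11106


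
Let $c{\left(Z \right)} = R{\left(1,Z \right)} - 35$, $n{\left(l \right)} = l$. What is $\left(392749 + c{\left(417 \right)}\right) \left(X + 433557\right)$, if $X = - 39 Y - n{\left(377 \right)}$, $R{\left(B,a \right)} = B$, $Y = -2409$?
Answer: $207012250665$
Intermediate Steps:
$X = 93574$ ($X = \left(-39\right) \left(-2409\right) - 377 = 93951 - 377 = 93574$)
$c{\left(Z \right)} = -34$ ($c{\left(Z \right)} = 1 - 35 = -34$)
$\left(392749 + c{\left(417 \right)}\right) \left(X + 433557\right) = \left(392749 - 34\right) \left(93574 + 433557\right) = 392715 \cdot 527131 = 207012250665$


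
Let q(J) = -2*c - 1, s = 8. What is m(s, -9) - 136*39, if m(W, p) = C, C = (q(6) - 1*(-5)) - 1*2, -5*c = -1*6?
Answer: -26522/5 ≈ -5304.4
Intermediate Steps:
c = 6/5 (c = -(-1)*6/5 = -⅕*(-6) = 6/5 ≈ 1.2000)
q(J) = -17/5 (q(J) = -2*6/5 - 1 = -12/5 - 1 = -17/5)
C = -⅖ (C = (-17/5 - 1*(-5)) - 1*2 = (-17/5 + 5) - 2 = 8/5 - 2 = -⅖ ≈ -0.40000)
m(W, p) = -⅖
m(s, -9) - 136*39 = -⅖ - 136*39 = -⅖ - 5304 = -26522/5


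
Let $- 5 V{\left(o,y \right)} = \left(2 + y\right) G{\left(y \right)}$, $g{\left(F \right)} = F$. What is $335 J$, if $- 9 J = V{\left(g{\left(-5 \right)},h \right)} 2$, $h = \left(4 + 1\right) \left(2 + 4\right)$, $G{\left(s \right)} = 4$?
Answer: $\frac{17152}{9} \approx 1905.8$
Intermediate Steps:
$h = 30$ ($h = 5 \cdot 6 = 30$)
$V{\left(o,y \right)} = - \frac{8}{5} - \frac{4 y}{5}$ ($V{\left(o,y \right)} = - \frac{\left(2 + y\right) 4}{5} = - \frac{8 + 4 y}{5} = - \frac{8}{5} - \frac{4 y}{5}$)
$J = \frac{256}{45}$ ($J = - \frac{\left(- \frac{8}{5} - 24\right) 2}{9} = - \frac{\left(- \frac{128}{5}\right) 2}{9} = \left(- \frac{1}{9}\right) \left(- \frac{256}{5}\right) = \frac{256}{45} \approx 5.6889$)
$335 J = 335 \cdot \frac{256}{45} = \frac{17152}{9}$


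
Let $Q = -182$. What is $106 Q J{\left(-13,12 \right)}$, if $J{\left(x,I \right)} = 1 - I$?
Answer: $212212$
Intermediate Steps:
$106 Q J{\left(-13,12 \right)} = 106 \left(-182\right) \left(1 - 12\right) = - 19292 \left(1 - 12\right) = \left(-19292\right) \left(-11\right) = 212212$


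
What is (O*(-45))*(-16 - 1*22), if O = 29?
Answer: 49590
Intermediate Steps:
(O*(-45))*(-16 - 1*22) = (29*(-45))*(-16 - 1*22) = -1305*(-16 - 22) = -1305*(-38) = 49590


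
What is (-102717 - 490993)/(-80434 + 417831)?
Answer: -593710/337397 ≈ -1.7597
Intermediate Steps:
(-102717 - 490993)/(-80434 + 417831) = -593710/337397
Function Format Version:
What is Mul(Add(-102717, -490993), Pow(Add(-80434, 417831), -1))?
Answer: Rational(-593710, 337397) ≈ -1.7597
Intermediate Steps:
Mul(Add(-102717, -490993), Pow(Add(-80434, 417831), -1)) = Mul(-593710, Pow(337397, -1)) = Mul(-593710, Rational(1, 337397)) = Rational(-593710, 337397)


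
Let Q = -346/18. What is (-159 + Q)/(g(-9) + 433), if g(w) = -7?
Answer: -802/1917 ≈ -0.41836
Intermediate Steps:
Q = -173/9 (Q = -346*1/18 = -173/9 ≈ -19.222)
(-159 + Q)/(g(-9) + 433) = (-159 - 173/9)/(-7 + 433) = -1604/9/426 = -1604/9*1/426 = -802/1917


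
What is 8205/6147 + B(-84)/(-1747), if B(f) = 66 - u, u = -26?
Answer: 4589537/3579603 ≈ 1.2821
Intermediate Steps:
B(f) = 92 (B(f) = 66 - 1*(-26) = 66 + 26 = 92)
8205/6147 + B(-84)/(-1747) = 8205/6147 + 92/(-1747) = 8205*(1/6147) + 92*(-1/1747) = 2735/2049 - 92/1747 = 4589537/3579603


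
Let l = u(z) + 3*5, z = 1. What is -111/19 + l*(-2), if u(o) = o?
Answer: -719/19 ≈ -37.842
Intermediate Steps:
l = 16 (l = 1 + 3*5 = 1 + 15 = 16)
-111/19 + l*(-2) = -111/19 + 16*(-2) = -111*1/19 - 32 = -111/19 - 32 = -719/19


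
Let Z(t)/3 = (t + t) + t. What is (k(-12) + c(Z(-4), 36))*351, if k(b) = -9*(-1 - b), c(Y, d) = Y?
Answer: -47385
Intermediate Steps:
Z(t) = 9*t (Z(t) = 3*((t + t) + t) = 3*(2*t + t) = 3*(3*t) = 9*t)
k(b) = 9 + 9*b
(k(-12) + c(Z(-4), 36))*351 = ((9 + 9*(-12)) + 9*(-4))*351 = ((9 - 108) - 36)*351 = (-99 - 36)*351 = -135*351 = -47385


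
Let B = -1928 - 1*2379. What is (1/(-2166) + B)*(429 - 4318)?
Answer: 36280337107/2166 ≈ 1.6750e+7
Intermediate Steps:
B = -4307 (B = -1928 - 2379 = -4307)
(1/(-2166) + B)*(429 - 4318) = (1/(-2166) - 4307)*(429 - 4318) = (-1/2166 - 4307)*(-3889) = -9328963/2166*(-3889) = 36280337107/2166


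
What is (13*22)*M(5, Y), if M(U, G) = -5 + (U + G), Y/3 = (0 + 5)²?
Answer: 21450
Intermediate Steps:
Y = 75 (Y = 3*(0 + 5)² = 3*5² = 3*25 = 75)
M(U, G) = -5 + G + U (M(U, G) = -5 + (G + U) = -5 + G + U)
(13*22)*M(5, Y) = (13*22)*(-5 + 75 + 5) = 286*75 = 21450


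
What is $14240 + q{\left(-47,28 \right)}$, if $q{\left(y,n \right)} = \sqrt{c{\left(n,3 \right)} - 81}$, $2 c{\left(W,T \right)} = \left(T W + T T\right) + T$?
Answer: $14240 + i \sqrt{33} \approx 14240.0 + 5.7446 i$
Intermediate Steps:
$c{\left(W,T \right)} = \frac{T}{2} + \frac{T^{2}}{2} + \frac{T W}{2}$ ($c{\left(W,T \right)} = \frac{\left(T W + T T\right) + T}{2} = \frac{\left(T W + T^{2}\right) + T}{2} = \frac{\left(T^{2} + T W\right) + T}{2} = \frac{T + T^{2} + T W}{2} = \frac{T}{2} + \frac{T^{2}}{2} + \frac{T W}{2}$)
$q{\left(y,n \right)} = \sqrt{-75 + \frac{3 n}{2}}$ ($q{\left(y,n \right)} = \sqrt{\frac{1}{2} \cdot 3 \left(1 + 3 + n\right) - 81} = \sqrt{\frac{1}{2} \cdot 3 \left(4 + n\right) - 81} = \sqrt{\left(6 + \frac{3 n}{2}\right) - 81} = \sqrt{-75 + \frac{3 n}{2}}$)
$14240 + q{\left(-47,28 \right)} = 14240 + \frac{\sqrt{-300 + 6 \cdot 28}}{2} = 14240 + \frac{\sqrt{-300 + 168}}{2} = 14240 + \frac{\sqrt{-132}}{2} = 14240 + \frac{2 i \sqrt{33}}{2} = 14240 + i \sqrt{33}$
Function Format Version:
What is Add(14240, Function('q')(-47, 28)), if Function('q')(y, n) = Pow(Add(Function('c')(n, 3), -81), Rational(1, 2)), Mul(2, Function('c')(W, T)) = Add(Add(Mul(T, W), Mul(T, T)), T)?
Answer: Add(14240, Mul(I, Pow(33, Rational(1, 2)))) ≈ Add(14240., Mul(5.7446, I))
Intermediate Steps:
Function('c')(W, T) = Add(Mul(Rational(1, 2), T), Mul(Rational(1, 2), Pow(T, 2)), Mul(Rational(1, 2), T, W)) (Function('c')(W, T) = Mul(Rational(1, 2), Add(Add(Mul(T, W), Mul(T, T)), T)) = Mul(Rational(1, 2), Add(Add(Mul(T, W), Pow(T, 2)), T)) = Mul(Rational(1, 2), Add(Add(Pow(T, 2), Mul(T, W)), T)) = Mul(Rational(1, 2), Add(T, Pow(T, 2), Mul(T, W))) = Add(Mul(Rational(1, 2), T), Mul(Rational(1, 2), Pow(T, 2)), Mul(Rational(1, 2), T, W)))
Function('q')(y, n) = Pow(Add(-75, Mul(Rational(3, 2), n)), Rational(1, 2)) (Function('q')(y, n) = Pow(Add(Mul(Rational(1, 2), 3, Add(1, 3, n)), -81), Rational(1, 2)) = Pow(Add(Mul(Rational(1, 2), 3, Add(4, n)), -81), Rational(1, 2)) = Pow(Add(Add(6, Mul(Rational(3, 2), n)), -81), Rational(1, 2)) = Pow(Add(-75, Mul(Rational(3, 2), n)), Rational(1, 2)))
Add(14240, Function('q')(-47, 28)) = Add(14240, Mul(Rational(1, 2), Pow(Add(-300, Mul(6, 28)), Rational(1, 2)))) = Add(14240, Mul(Rational(1, 2), Pow(Add(-300, 168), Rational(1, 2)))) = Add(14240, Mul(Rational(1, 2), Pow(-132, Rational(1, 2)))) = Add(14240, Mul(Rational(1, 2), Mul(2, I, Pow(33, Rational(1, 2))))) = Add(14240, Mul(I, Pow(33, Rational(1, 2))))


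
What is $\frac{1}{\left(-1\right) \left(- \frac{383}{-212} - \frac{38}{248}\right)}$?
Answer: $- \frac{3286}{5433} \approx -0.60482$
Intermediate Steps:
$\frac{1}{\left(-1\right) \left(- \frac{383}{-212} - \frac{38}{248}\right)} = \frac{1}{\left(-1\right) \left(\left(-383\right) \left(- \frac{1}{212}\right) - \frac{19}{124}\right)} = \frac{1}{\left(-1\right) \left(\frac{383}{212} - \frac{19}{124}\right)} = \frac{1}{\left(-1\right) \frac{5433}{3286}} = \frac{1}{- \frac{5433}{3286}} = - \frac{3286}{5433}$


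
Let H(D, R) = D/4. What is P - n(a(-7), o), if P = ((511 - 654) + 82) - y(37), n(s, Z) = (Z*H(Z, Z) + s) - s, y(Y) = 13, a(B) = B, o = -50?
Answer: -699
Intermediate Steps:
H(D, R) = D/4 (H(D, R) = D*(¼) = D/4)
n(s, Z) = Z²/4 (n(s, Z) = (Z*(Z/4) + s) - s = (Z²/4 + s) - s = (s + Z²/4) - s = Z²/4)
P = -74 (P = ((511 - 654) + 82) - 1*13 = (-143 + 82) - 13 = -61 - 13 = -74)
P - n(a(-7), o) = -74 - (-50)²/4 = -74 - 2500/4 = -74 - 1*625 = -74 - 625 = -699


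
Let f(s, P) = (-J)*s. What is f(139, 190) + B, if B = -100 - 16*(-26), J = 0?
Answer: 316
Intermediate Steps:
f(s, P) = 0 (f(s, P) = (-1*0)*s = 0*s = 0)
B = 316 (B = -100 + 416 = 316)
f(139, 190) + B = 0 + 316 = 316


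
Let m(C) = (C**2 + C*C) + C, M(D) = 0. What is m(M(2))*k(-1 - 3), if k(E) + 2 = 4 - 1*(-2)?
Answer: 0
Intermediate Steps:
k(E) = 4 (k(E) = -2 + (4 - 1*(-2)) = -2 + (4 + 2) = -2 + 6 = 4)
m(C) = C + 2*C**2 (m(C) = (C**2 + C**2) + C = 2*C**2 + C = C + 2*C**2)
m(M(2))*k(-1 - 3) = (0*(1 + 2*0))*4 = (0*(1 + 0))*4 = (0*1)*4 = 0*4 = 0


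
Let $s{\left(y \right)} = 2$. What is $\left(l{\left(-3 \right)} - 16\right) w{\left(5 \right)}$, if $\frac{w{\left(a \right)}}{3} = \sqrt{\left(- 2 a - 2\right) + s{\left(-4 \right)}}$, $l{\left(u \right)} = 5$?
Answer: $- 33 i \sqrt{10} \approx - 104.36 i$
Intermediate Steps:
$w{\left(a \right)} = 3 \sqrt{2} \sqrt{- a}$ ($w{\left(a \right)} = 3 \sqrt{\left(- 2 a - 2\right) + 2} = 3 \sqrt{\left(-2 - 2 a\right) + 2} = 3 \sqrt{- 2 a} = 3 \sqrt{2} \sqrt{- a}$)
$\left(l{\left(-3 \right)} - 16\right) w{\left(5 \right)} = \left(5 - 16\right) 3 \sqrt{2} \sqrt{\left(-1\right) 5} = - 11 \cdot 3 \sqrt{2} \sqrt{-5} = - 11 \cdot 3 \sqrt{2} i \sqrt{5} = - 11 \cdot 3 i \sqrt{10} = - 33 i \sqrt{10}$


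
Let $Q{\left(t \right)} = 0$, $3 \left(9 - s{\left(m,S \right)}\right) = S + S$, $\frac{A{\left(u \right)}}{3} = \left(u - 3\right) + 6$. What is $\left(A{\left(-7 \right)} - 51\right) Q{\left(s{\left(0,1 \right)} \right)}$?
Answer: $0$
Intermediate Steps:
$A{\left(u \right)} = 9 + 3 u$ ($A{\left(u \right)} = 3 \left(\left(u - 3\right) + 6\right) = 3 \left(\left(-3 + u\right) + 6\right) = 3 \left(3 + u\right) = 9 + 3 u$)
$s{\left(m,S \right)} = 9 - \frac{2 S}{3}$ ($s{\left(m,S \right)} = 9 - \frac{S + S}{3} = 9 - \frac{2 S}{3}$)
$\left(A{\left(-7 \right)} - 51\right) Q{\left(s{\left(0,1 \right)} \right)} = \left(\left(9 + 3 \left(-7\right)\right) - 51\right) 0 = \left(\left(9 - 21\right) - 51\right) 0 = \left(-12 - 51\right) 0 = \left(-63\right) 0 = 0$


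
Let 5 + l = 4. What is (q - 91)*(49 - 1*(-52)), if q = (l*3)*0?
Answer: -9191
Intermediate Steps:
l = -1 (l = -5 + 4 = -1)
q = 0 (q = -1*3*0 = -3*0 = 0)
(q - 91)*(49 - 1*(-52)) = (0 - 91)*(49 - 1*(-52)) = -91*(49 + 52) = -91*101 = -9191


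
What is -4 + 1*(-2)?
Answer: -6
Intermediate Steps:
-4 + 1*(-2) = -4 - 2 = -6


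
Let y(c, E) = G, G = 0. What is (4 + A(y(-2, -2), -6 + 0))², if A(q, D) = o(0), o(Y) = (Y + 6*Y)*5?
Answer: 16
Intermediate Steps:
y(c, E) = 0
o(Y) = 35*Y (o(Y) = (7*Y)*5 = 35*Y)
A(q, D) = 0 (A(q, D) = 35*0 = 0)
(4 + A(y(-2, -2), -6 + 0))² = (4 + 0)² = 4² = 16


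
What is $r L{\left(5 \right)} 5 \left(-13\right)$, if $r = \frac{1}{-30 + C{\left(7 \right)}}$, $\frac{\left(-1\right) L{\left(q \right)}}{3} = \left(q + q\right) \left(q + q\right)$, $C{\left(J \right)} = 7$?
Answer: $- \frac{19500}{23} \approx -847.83$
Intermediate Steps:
$L{\left(q \right)} = - 12 q^{2}$ ($L{\left(q \right)} = - 3 \left(q + q\right) \left(q + q\right) = - 3 \cdot 2 q 2 q = - 3 \cdot 4 q^{2} = - 12 q^{2}$)
$r = - \frac{1}{23}$ ($r = \frac{1}{-30 + 7} = \frac{1}{-23} = - \frac{1}{23} \approx -0.043478$)
$r L{\left(5 \right)} 5 \left(-13\right) = - \frac{\left(-12\right) 5^{2}}{23} \cdot 5 \left(-13\right) = - \frac{\left(-12\right) 25}{23} \left(-65\right) = \left(- \frac{1}{23}\right) \left(-300\right) \left(-65\right) = \frac{300}{23} \left(-65\right) = - \frac{19500}{23}$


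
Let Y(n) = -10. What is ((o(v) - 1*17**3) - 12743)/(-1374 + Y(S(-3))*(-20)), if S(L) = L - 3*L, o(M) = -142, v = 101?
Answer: 8899/587 ≈ 15.160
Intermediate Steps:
S(L) = -2*L
((o(v) - 1*17**3) - 12743)/(-1374 + Y(S(-3))*(-20)) = ((-142 - 1*17**3) - 12743)/(-1374 - 10*(-20)) = ((-142 - 1*4913) - 12743)/(-1374 + 200) = ((-142 - 4913) - 12743)/(-1174) = (-5055 - 12743)*(-1/1174) = -17798*(-1/1174) = 8899/587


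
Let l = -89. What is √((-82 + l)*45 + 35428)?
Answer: √27733 ≈ 166.53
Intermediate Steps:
√((-82 + l)*45 + 35428) = √((-82 - 89)*45 + 35428) = √(-171*45 + 35428) = √(-7695 + 35428) = √27733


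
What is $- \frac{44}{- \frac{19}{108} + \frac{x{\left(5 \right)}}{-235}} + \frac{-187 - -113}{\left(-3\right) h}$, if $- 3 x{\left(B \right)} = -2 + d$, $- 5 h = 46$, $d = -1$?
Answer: $\frac{76207675}{315537} \approx 241.52$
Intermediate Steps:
$h = - \frac{46}{5}$ ($h = \left(- \frac{1}{5}\right) 46 = - \frac{46}{5} \approx -9.2$)
$x{\left(B \right)} = 1$ ($x{\left(B \right)} = - \frac{-2 - 1}{3} = \left(- \frac{1}{3}\right) \left(-3\right) = 1$)
$- \frac{44}{- \frac{19}{108} + \frac{x{\left(5 \right)}}{-235}} + \frac{-187 - -113}{\left(-3\right) h} = - \frac{44}{- \frac{19}{108} + 1 \frac{1}{-235}} + \frac{-187 - -113}{\left(-3\right) \left(- \frac{46}{5}\right)} = - \frac{44}{\left(-19\right) \frac{1}{108} + 1 \left(- \frac{1}{235}\right)} + \frac{-187 + 113}{\frac{138}{5}} = - \frac{44}{- \frac{19}{108} - \frac{1}{235}} - \frac{185}{69} = - \frac{44}{- \frac{4573}{25380}} - \frac{185}{69} = \left(-44\right) \left(- \frac{25380}{4573}\right) - \frac{185}{69} = \frac{1116720}{4573} - \frac{185}{69} = \frac{76207675}{315537}$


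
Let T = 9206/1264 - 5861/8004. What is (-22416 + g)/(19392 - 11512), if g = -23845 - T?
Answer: -58511425517/9965300160 ≈ -5.8715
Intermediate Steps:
T = 8284565/1264632 (T = 9206*(1/1264) - 5861*1/8004 = 4603/632 - 5861/8004 = 8284565/1264632 ≈ 6.5510)
g = -30163434605/1264632 (g = -23845 - 1*8284565/1264632 = -23845 - 8284565/1264632 = -30163434605/1264632 ≈ -23852.)
(-22416 + g)/(19392 - 11512) = (-22416 - 30163434605/1264632)/(19392 - 11512) = -58511425517/1264632/7880 = -58511425517/1264632*1/7880 = -58511425517/9965300160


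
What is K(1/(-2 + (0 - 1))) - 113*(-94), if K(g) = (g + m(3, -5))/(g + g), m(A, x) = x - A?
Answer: 21269/2 ≈ 10635.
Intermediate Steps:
K(g) = (-8 + g)/(2*g) (K(g) = (g + (-5 - 1*3))/(g + g) = (g + (-5 - 3))/((2*g)) = (g - 8)*(1/(2*g)) = (-8 + g)*(1/(2*g)) = (-8 + g)/(2*g))
K(1/(-2 + (0 - 1))) - 113*(-94) = (-8 + 1/(-2 + (0 - 1)))/(2*(1/(-2 + (0 - 1)))) - 113*(-94) = (-8 + 1/(-2 - 1))/(2*(1/(-2 - 1))) + 10622 = (-8 + 1/(-3))/(2*(1/(-3))) + 10622 = (-8 - ⅓)/(2*(-⅓)) + 10622 = (½)*(-3)*(-25/3) + 10622 = 25/2 + 10622 = 21269/2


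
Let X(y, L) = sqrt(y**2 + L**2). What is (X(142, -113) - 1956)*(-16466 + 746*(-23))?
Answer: 65768544 - 33624*sqrt(32933) ≈ 5.9667e+7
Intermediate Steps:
X(y, L) = sqrt(L**2 + y**2)
(X(142, -113) - 1956)*(-16466 + 746*(-23)) = (sqrt((-113)**2 + 142**2) - 1956)*(-16466 + 746*(-23)) = (sqrt(12769 + 20164) - 1956)*(-16466 - 17158) = (sqrt(32933) - 1956)*(-33624) = (-1956 + sqrt(32933))*(-33624) = 65768544 - 33624*sqrt(32933)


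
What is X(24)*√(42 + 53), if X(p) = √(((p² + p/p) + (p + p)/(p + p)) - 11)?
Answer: 9*√665 ≈ 232.09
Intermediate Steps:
X(p) = √(-9 + p²) (X(p) = √(((p² + 1) + (2*p)/((2*p))) - 11) = √(((1 + p²) + (2*p)*(1/(2*p))) - 11) = √(((1 + p²) + 1) - 11) = √((2 + p²) - 11) = √(-9 + p²))
X(24)*√(42 + 53) = √(-9 + 24²)*√(42 + 53) = √(-9 + 576)*√95 = √567*√95 = (9*√7)*√95 = 9*√665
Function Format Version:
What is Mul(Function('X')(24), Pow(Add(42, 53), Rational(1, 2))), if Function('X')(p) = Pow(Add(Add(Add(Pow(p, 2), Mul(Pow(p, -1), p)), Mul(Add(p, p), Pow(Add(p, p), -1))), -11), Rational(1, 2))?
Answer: Mul(9, Pow(665, Rational(1, 2))) ≈ 232.09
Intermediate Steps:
Function('X')(p) = Pow(Add(-9, Pow(p, 2)), Rational(1, 2)) (Function('X')(p) = Pow(Add(Add(Add(Pow(p, 2), 1), Mul(Mul(2, p), Pow(Mul(2, p), -1))), -11), Rational(1, 2)) = Pow(Add(Add(Add(1, Pow(p, 2)), Mul(Mul(2, p), Mul(Rational(1, 2), Pow(p, -1)))), -11), Rational(1, 2)) = Pow(Add(Add(Add(1, Pow(p, 2)), 1), -11), Rational(1, 2)) = Pow(Add(Add(2, Pow(p, 2)), -11), Rational(1, 2)) = Pow(Add(-9, Pow(p, 2)), Rational(1, 2)))
Mul(Function('X')(24), Pow(Add(42, 53), Rational(1, 2))) = Mul(Pow(Add(-9, Pow(24, 2)), Rational(1, 2)), Pow(Add(42, 53), Rational(1, 2))) = Mul(Pow(Add(-9, 576), Rational(1, 2)), Pow(95, Rational(1, 2))) = Mul(Pow(567, Rational(1, 2)), Pow(95, Rational(1, 2))) = Mul(Mul(9, Pow(7, Rational(1, 2))), Pow(95, Rational(1, 2))) = Mul(9, Pow(665, Rational(1, 2)))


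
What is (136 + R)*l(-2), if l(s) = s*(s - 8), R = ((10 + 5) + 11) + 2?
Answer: 3280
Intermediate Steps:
R = 28 (R = (15 + 11) + 2 = 26 + 2 = 28)
l(s) = s*(-8 + s)
(136 + R)*l(-2) = (136 + 28)*(-2*(-8 - 2)) = 164*(-2*(-10)) = 164*20 = 3280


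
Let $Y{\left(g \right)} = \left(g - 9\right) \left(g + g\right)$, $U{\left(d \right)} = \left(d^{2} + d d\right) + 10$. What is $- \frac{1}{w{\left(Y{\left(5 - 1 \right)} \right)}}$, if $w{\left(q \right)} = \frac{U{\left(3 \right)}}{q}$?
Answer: $\frac{10}{7} \approx 1.4286$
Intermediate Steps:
$U{\left(d \right)} = 10 + 2 d^{2}$ ($U{\left(d \right)} = \left(d^{2} + d^{2}\right) + 10 = 2 d^{2} + 10 = 10 + 2 d^{2}$)
$Y{\left(g \right)} = 2 g \left(-9 + g\right)$ ($Y{\left(g \right)} = \left(-9 + g\right) 2 g = 2 g \left(-9 + g\right)$)
$w{\left(q \right)} = \frac{28}{q}$ ($w{\left(q \right)} = \frac{10 + 2 \cdot 3^{2}}{q} = \frac{10 + 2 \cdot 9}{q} = \frac{10 + 18}{q} = \frac{28}{q}$)
$- \frac{1}{w{\left(Y{\left(5 - 1 \right)} \right)}} = - \frac{1}{28 \frac{1}{2 \left(5 - 1\right) \left(-9 + \left(5 - 1\right)\right)}} = - \frac{1}{28 \frac{1}{2 \cdot 4 \left(-9 + 4\right)}} = - \frac{1}{28 \frac{1}{2 \cdot 4 \left(-5\right)}} = - \frac{1}{28 \frac{1}{-40}} = - \frac{1}{28 \left(- \frac{1}{40}\right)} = - \frac{1}{- \frac{7}{10}} = \left(-1\right) \left(- \frac{10}{7}\right) = \frac{10}{7}$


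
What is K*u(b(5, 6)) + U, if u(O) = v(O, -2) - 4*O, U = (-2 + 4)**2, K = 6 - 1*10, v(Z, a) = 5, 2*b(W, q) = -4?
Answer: -48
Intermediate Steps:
b(W, q) = -2 (b(W, q) = (1/2)*(-4) = -2)
K = -4 (K = 6 - 10 = -4)
U = 4 (U = 2**2 = 4)
u(O) = 5 - 4*O
K*u(b(5, 6)) + U = -4*(5 - 4*(-2)) + 4 = -4*(5 + 8) + 4 = -4*13 + 4 = -52 + 4 = -48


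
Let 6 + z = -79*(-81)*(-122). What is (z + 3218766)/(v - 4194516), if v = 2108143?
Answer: -2438082/2086373 ≈ -1.1686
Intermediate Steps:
z = -780684 (z = -6 - 79*(-81)*(-122) = -6 + 6399*(-122) = -6 - 780678 = -780684)
(z + 3218766)/(v - 4194516) = (-780684 + 3218766)/(2108143 - 4194516) = 2438082/(-2086373) = 2438082*(-1/2086373) = -2438082/2086373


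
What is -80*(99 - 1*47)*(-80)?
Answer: 332800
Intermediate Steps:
-80*(99 - 1*47)*(-80) = -80*(99 - 47)*(-80) = -80*52*(-80) = -4160*(-80) = 332800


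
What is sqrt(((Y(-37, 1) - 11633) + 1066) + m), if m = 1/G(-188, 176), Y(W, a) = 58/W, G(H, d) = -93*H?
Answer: I*sqrt(1105709849894217)/323454 ≈ 102.8*I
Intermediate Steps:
m = 1/17484 (m = 1/(-93*(-188)) = 1/17484 ≈ 5.7195e-5)
sqrt(((Y(-37, 1) - 11633) + 1066) + m) = sqrt(((58/(-37) - 11633) + 1066) + 1/17484) = sqrt(((58*(-1/37) - 11633) + 1066) + 1/17484) = sqrt(((-58/37 - 11633) + 1066) + 1/17484) = sqrt((-430479/37 + 1066) + 1/17484) = sqrt(-391037/37 + 1/17484) = sqrt(-6836890871/646908) = I*sqrt(1105709849894217)/323454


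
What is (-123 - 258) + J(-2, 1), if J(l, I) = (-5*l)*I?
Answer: -371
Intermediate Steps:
J(l, I) = -5*I*l
(-123 - 258) + J(-2, 1) = (-123 - 258) - 5*1*(-2) = -381 + 10 = -371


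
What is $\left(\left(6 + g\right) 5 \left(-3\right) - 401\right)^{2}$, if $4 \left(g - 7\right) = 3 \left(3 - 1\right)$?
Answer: $\frac{1530169}{4} \approx 3.8254 \cdot 10^{5}$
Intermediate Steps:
$g = \frac{17}{2}$ ($g = 7 + \frac{3 \left(3 - 1\right)}{4} = 7 + \frac{3 \cdot 2}{4} = 7 + \frac{1}{4} \cdot 6 = 7 + \frac{3}{2} = \frac{17}{2} \approx 8.5$)
$\left(\left(6 + g\right) 5 \left(-3\right) - 401\right)^{2} = \left(\left(6 + \frac{17}{2}\right) 5 \left(-3\right) - 401\right)^{2} = \left(\frac{29}{2} \cdot 5 \left(-3\right) - 401\right)^{2} = \left(\frac{145}{2} \left(-3\right) - 401\right)^{2} = \left(- \frac{435}{2} - 401\right)^{2} = \left(- \frac{1237}{2}\right)^{2} = \frac{1530169}{4}$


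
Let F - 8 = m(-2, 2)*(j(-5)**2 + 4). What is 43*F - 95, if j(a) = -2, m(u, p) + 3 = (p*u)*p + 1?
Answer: -3191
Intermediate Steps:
m(u, p) = -2 + u*p**2 (m(u, p) = -3 + ((p*u)*p + 1) = -3 + (u*p**2 + 1) = -3 + (1 + u*p**2) = -2 + u*p**2)
F = -72 (F = 8 + (-2 - 2*2**2)*((-2)**2 + 4) = 8 + (-2 - 2*4)*(4 + 4) = 8 + (-2 - 8)*8 = 8 - 10*8 = 8 - 80 = -72)
43*F - 95 = 43*(-72) - 95 = -3096 - 95 = -3191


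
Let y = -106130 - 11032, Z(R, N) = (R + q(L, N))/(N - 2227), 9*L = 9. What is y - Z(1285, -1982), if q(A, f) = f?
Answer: -493135555/4209 ≈ -1.1716e+5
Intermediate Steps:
L = 1 (L = (⅑)*9 = 1)
Z(R, N) = (N + R)/(-2227 + N) (Z(R, N) = (R + N)/(N - 2227) = (N + R)/(-2227 + N))
y = -117162
y - Z(1285, -1982) = -117162 - (-1982 + 1285)/(-2227 - 1982) = -117162 - (-697)/(-4209) = -117162 - (-1)*(-697)/4209 = -117162 - 1*697/4209 = -117162 - 697/4209 = -493135555/4209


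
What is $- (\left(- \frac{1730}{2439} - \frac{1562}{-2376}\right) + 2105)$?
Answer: $- \frac{61607621}{29268} \approx -2104.9$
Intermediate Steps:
$- (\left(- \frac{1730}{2439} - \frac{1562}{-2376}\right) + 2105) = - (\left(\left(-1730\right) \frac{1}{2439} - - \frac{71}{108}\right) + 2105) = - (\left(- \frac{1730}{2439} + \frac{71}{108}\right) + 2105) = - (- \frac{1519}{29268} + 2105) = \left(-1\right) \frac{61607621}{29268} = - \frac{61607621}{29268}$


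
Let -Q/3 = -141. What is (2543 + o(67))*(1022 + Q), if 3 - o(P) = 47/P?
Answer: 246423075/67 ≈ 3.6780e+6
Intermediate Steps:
Q = 423 (Q = -3*(-141) = 423)
o(P) = 3 - 47/P
(2543 + o(67))*(1022 + Q) = (2543 + (3 - 47/67))*(1022 + 423) = (2543 + (3 - 47*1/67))*1445 = (2543 + (3 - 47/67))*1445 = (2543 + 154/67)*1445 = (170535/67)*1445 = 246423075/67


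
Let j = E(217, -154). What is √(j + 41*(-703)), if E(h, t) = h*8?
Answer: I*√27087 ≈ 164.58*I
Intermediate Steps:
E(h, t) = 8*h
j = 1736 (j = 8*217 = 1736)
√(j + 41*(-703)) = √(1736 + 41*(-703)) = √(1736 - 28823) = √(-27087) = I*√27087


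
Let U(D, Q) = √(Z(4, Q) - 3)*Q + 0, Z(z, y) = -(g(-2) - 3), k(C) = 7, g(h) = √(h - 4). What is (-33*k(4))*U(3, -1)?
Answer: 231*6^(¼)*√(-I) ≈ 255.64 - 255.64*I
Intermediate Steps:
g(h) = √(-4 + h)
Z(z, y) = 3 - I*√6 (Z(z, y) = -(√(-4 - 2) - 3) = -(√(-6) - 3) = -(I*√6 - 3) = -(-3 + I*√6) = 3 - I*√6)
U(D, Q) = Q*6^(¼)*√(-I) (U(D, Q) = √((3 - I*√6) - 3)*Q + 0 = √(-I*√6)*Q + 0 = (6^(¼)*√(-I))*Q + 0 = Q*6^(¼)*√(-I) + 0 = Q*6^(¼)*√(-I))
(-33*k(4))*U(3, -1) = (-33*7)*(-6^(¼)*√(-I)) = -(-231)*6^(¼)*√(-I) = 231*6^(¼)*√(-I)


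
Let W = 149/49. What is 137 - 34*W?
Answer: 1647/49 ≈ 33.612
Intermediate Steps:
W = 149/49 (W = 149*(1/49) = 149/49 ≈ 3.0408)
137 - 34*W = 137 - 34*149/49 = 137 - 5066/49 = 1647/49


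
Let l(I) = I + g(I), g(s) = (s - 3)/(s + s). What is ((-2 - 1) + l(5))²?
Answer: 121/25 ≈ 4.8400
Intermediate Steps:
g(s) = (-3 + s)/(2*s) (g(s) = (-3 + s)/((2*s)) = (-3 + s)*(1/(2*s)) = (-3 + s)/(2*s))
l(I) = I + (-3 + I)/(2*I)
((-2 - 1) + l(5))² = ((-2 - 1) + (½ + 5 - 3/2/5))² = (-3 + (½ + 5 - 3/2*⅕))² = (-3 + (½ + 5 - 3/10))² = (-3 + 26/5)² = (11/5)² = 121/25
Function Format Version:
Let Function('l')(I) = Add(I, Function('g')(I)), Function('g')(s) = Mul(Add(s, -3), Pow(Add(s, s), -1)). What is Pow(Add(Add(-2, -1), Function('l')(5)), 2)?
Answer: Rational(121, 25) ≈ 4.8400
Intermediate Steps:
Function('g')(s) = Mul(Rational(1, 2), Pow(s, -1), Add(-3, s)) (Function('g')(s) = Mul(Add(-3, s), Pow(Mul(2, s), -1)) = Mul(Add(-3, s), Mul(Rational(1, 2), Pow(s, -1))) = Mul(Rational(1, 2), Pow(s, -1), Add(-3, s)))
Function('l')(I) = Add(I, Mul(Rational(1, 2), Pow(I, -1), Add(-3, I)))
Pow(Add(Add(-2, -1), Function('l')(5)), 2) = Pow(Add(Add(-2, -1), Add(Rational(1, 2), 5, Mul(Rational(-3, 2), Pow(5, -1)))), 2) = Pow(Add(-3, Add(Rational(1, 2), 5, Mul(Rational(-3, 2), Rational(1, 5)))), 2) = Pow(Add(-3, Add(Rational(1, 2), 5, Rational(-3, 10))), 2) = Pow(Add(-3, Rational(26, 5)), 2) = Pow(Rational(11, 5), 2) = Rational(121, 25)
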